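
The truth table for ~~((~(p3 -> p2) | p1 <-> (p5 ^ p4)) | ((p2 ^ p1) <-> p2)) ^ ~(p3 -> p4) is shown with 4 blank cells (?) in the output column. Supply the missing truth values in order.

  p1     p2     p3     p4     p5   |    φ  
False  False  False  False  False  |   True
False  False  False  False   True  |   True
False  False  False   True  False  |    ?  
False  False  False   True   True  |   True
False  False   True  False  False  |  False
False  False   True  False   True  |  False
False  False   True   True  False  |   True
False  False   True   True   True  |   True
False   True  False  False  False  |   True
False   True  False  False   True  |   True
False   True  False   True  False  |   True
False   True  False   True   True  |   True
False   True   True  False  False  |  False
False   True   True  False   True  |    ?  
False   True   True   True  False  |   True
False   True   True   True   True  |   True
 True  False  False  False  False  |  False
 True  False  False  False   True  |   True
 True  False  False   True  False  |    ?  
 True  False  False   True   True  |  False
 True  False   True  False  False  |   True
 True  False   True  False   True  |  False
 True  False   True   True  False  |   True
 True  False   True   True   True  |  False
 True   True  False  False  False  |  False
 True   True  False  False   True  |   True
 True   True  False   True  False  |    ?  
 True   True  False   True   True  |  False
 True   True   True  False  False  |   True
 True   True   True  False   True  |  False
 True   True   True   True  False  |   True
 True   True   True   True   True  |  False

True, False, True, True

Row p1=False, p2=False, p3=False, p4=True, p5=False: ~~((~(p3 -> p2) | p1 <-> (p5 ^ p4)) | ((p2 ^ p1) <-> p2)) = True, ~(p3 -> p4) = False, so the formula = True.
Row p1=False, p2=True, p3=True, p4=False, p5=True: ~~((~(p3 -> p2) | p1 <-> (p5 ^ p4)) | ((p2 ^ p1) <-> p2)) = True, ~(p3 -> p4) = True, so the formula = False.
Row p1=True, p2=False, p3=False, p4=True, p5=False: ~~((~(p3 -> p2) | p1 <-> (p5 ^ p4)) | ((p2 ^ p1) <-> p2)) = True, ~(p3 -> p4) = False, so the formula = True.
Row p1=True, p2=True, p3=False, p4=True, p5=False: ~~((~(p3 -> p2) | p1 <-> (p5 ^ p4)) | ((p2 ^ p1) <-> p2)) = True, ~(p3 -> p4) = False, so the formula = True.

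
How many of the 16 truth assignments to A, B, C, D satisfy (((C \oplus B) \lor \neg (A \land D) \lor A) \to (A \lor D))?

A  B  C  D  |  (C \oplus B)  (A \land D)  \neg (A \land D)  (A \lor D)  φ
1  1  1  1  |       0             1              0              1       1
1  1  1  0  |       0             0              1              1       1
1  1  0  1  |       1             1              0              1       1
1  1  0  0  |       1             0              1              1       1
1  0  1  1  |       1             1              0              1       1
1  0  1  0  |       1             0              1              1       1
1  0  0  1  |       0             1              0              1       1
1  0  0  0  |       0             0              1              1       1
0  1  1  1  |       0             0              1              1       1
0  1  1  0  |       0             0              1              0       0
0  1  0  1  |       1             0              1              1       1
0  1  0  0  |       1             0              1              0       0
0  0  1  1  |       1             0              1              1       1
0  0  1  0  |       1             0              1              0       0
0  0  0  1  |       0             0              1              1       1
0  0  0  0  |       0             0              1              0       0
The formula is true on 12 of the 16 rows.

12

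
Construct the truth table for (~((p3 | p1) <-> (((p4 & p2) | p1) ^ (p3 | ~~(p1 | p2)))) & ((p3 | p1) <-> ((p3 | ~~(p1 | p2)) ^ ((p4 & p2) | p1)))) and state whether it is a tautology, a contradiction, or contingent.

contradiction

p1  p2  p3  p4     (p3 | p1)  (p4 & p2)  ((p4 & p2) | p1)  (p1 | p2)  ~(p1 | p2)  ~~(p1 | p2)  (p3 | ~~(p1 | p2))  φ
T   T   T   T          T          T             T              T          F            T               T           F
T   T   T   F          T          F             T              T          F            T               T           F
T   T   F   T          T          T             T              T          F            T               T           F
T   T   F   F          T          F             T              T          F            T               T           F
T   F   T   T          T          F             T              T          F            T               T           F
T   F   T   F          T          F             T              T          F            T               T           F
T   F   F   T          T          F             T              T          F            T               T           F
T   F   F   F          T          F             T              T          F            T               T           F
F   T   T   T          T          T             T              T          F            T               T           F
F   T   T   F          T          F             F              T          F            T               T           F
F   T   F   T          F          T             T              T          F            T               T           F
F   T   F   F          F          F             F              T          F            T               T           F
F   F   T   T          T          F             F              F          T            F               T           F
F   F   T   F          T          F             F              F          T            F               T           F
F   F   F   T          F          F             F              F          T            F               F           F
F   F   F   F          F          F             F              F          T            F               F           F
Every row is F, so the formula is a contradiction.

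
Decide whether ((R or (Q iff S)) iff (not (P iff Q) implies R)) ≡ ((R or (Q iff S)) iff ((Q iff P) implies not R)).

not equivalent

P | Q | R | S | φ | ψ
- | - | - | - | - | -
F | F | F | F | T | T
F | F | F | T | F | F
F | F | T | F | T | F
F | F | T | T | T | F
F | T | F | F | T | F
F | T | F | T | F | T
F | T | T | F | T | T
F | T | T | T | T | T
T | F | F | F | F | T
T | F | F | T | T | F
T | F | T | F | T | T
T | F | T | T | T | T
T | T | F | F | F | F
T | T | F | T | T | T
T | T | T | F | T | F
T | T | T | T | T | F
The columns differ at P=F, Q=F, R=T, S=F (φ=T, ψ=F), so they are not equivalent.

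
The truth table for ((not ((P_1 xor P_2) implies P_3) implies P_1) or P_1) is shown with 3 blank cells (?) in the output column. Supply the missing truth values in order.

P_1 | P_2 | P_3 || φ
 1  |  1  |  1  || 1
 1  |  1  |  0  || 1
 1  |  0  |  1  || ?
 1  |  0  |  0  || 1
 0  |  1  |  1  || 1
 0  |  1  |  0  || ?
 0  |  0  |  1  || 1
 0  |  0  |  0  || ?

1, 0, 1

Row P_1=1, P_2=0, P_3=1: (not ((P_1 xor P_2) implies P_3) implies P_1) = 1, so the formula = 1.
Row P_1=0, P_2=1, P_3=0: (not ((P_1 xor P_2) implies P_3) implies P_1) = 0, so the formula = 0.
Row P_1=0, P_2=0, P_3=0: (not ((P_1 xor P_2) implies P_3) implies P_1) = 1, so the formula = 1.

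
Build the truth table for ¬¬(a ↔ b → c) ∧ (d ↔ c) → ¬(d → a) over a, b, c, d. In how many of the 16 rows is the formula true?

12

a | b | c | d || φ
T | T | T | T || F
T | T | T | F || T
T | T | F | T || T
T | T | F | F || T
T | F | T | T || F
T | F | T | F || T
T | F | F | T || T
T | F | F | F || F
F | T | T | T || T
F | T | T | F || T
F | T | F | T || T
F | T | F | F || F
F | F | T | T || T
F | F | T | F || T
F | F | F | T || T
F | F | F | F || T
The formula is true on 12 of the 16 rows.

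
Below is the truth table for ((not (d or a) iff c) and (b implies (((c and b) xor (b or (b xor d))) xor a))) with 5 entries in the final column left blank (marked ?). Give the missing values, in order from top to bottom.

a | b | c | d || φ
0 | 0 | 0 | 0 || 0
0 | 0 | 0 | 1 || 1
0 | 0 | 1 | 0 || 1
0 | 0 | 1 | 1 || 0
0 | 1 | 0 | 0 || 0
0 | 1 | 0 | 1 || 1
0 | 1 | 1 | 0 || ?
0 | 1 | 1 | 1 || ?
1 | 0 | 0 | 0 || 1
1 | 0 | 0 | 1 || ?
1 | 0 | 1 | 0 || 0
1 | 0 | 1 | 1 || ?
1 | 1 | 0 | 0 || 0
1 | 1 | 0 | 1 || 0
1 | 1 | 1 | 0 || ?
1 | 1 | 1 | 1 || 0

Row a=0, b=1, c=1, d=0: (not (d or a) iff c) = 1, (b implies (((c and b) xor (b or (b xor d))) xor a)) = 0, so the formula = 0.
Row a=0, b=1, c=1, d=1: (not (d or a) iff c) = 0, (b implies (((c and b) xor (b or (b xor d))) xor a)) = 0, so the formula = 0.
Row a=1, b=0, c=0, d=1: (not (d or a) iff c) = 1, (b implies (((c and b) xor (b or (b xor d))) xor a)) = 1, so the formula = 1.
Row a=1, b=0, c=1, d=1: (not (d or a) iff c) = 0, (b implies (((c and b) xor (b or (b xor d))) xor a)) = 1, so the formula = 0.
Row a=1, b=1, c=1, d=0: (not (d or a) iff c) = 0, (b implies (((c and b) xor (b or (b xor d))) xor a)) = 1, so the formula = 0.

0, 0, 1, 0, 0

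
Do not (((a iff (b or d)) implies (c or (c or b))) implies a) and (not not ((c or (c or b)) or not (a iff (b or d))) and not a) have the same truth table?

equivalent

a | b | c | d | φ | ψ
- | - | - | - | - | -
F | F | F | F | F | F
F | F | F | T | T | T
F | F | T | F | T | T
F | F | T | T | T | T
F | T | F | F | T | T
F | T | F | T | T | T
F | T | T | F | T | T
F | T | T | T | T | T
T | F | F | F | F | F
T | F | F | T | F | F
T | F | T | F | F | F
T | F | T | T | F | F
T | T | F | F | F | F
T | T | F | T | F | F
T | T | T | F | F | F
T | T | T | T | F | F
The columns for φ and ψ agree on every row, so they are logically equivalent.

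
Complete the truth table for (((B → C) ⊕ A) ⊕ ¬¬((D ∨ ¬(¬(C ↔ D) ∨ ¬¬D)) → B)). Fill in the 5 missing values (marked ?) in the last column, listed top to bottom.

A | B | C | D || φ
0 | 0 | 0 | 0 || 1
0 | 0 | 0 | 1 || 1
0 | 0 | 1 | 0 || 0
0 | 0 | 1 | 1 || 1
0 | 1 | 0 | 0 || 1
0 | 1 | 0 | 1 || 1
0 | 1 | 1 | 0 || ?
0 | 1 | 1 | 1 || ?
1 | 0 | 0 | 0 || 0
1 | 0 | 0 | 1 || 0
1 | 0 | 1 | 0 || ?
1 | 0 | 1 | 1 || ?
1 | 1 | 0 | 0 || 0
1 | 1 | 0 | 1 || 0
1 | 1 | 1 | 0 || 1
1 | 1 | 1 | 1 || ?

0, 0, 1, 0, 1

Row A=0, B=1, C=1, D=0: ((B → C) ⊕ A) = 1, ¬¬((D ∨ ¬(¬(C ↔ D) ∨ ¬¬D)) → B) = 1, so the formula = 0.
Row A=0, B=1, C=1, D=1: ((B → C) ⊕ A) = 1, ¬¬((D ∨ ¬(¬(C ↔ D) ∨ ¬¬D)) → B) = 1, so the formula = 0.
Row A=1, B=0, C=1, D=0: ((B → C) ⊕ A) = 0, ¬¬((D ∨ ¬(¬(C ↔ D) ∨ ¬¬D)) → B) = 1, so the formula = 1.
Row A=1, B=0, C=1, D=1: ((B → C) ⊕ A) = 0, ¬¬((D ∨ ¬(¬(C ↔ D) ∨ ¬¬D)) → B) = 0, so the formula = 0.
Row A=1, B=1, C=1, D=1: ((B → C) ⊕ A) = 0, ¬¬((D ∨ ¬(¬(C ↔ D) ∨ ¬¬D)) → B) = 1, so the formula = 1.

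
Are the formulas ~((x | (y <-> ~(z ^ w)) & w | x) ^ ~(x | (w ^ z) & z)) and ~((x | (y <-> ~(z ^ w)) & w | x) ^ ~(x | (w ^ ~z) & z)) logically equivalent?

not equivalent

x | y | z | w || φ | ψ
1 | 1 | 1 | 1 || 0 | 0
1 | 1 | 1 | 0 || 0 | 0
1 | 1 | 0 | 1 || 0 | 0
1 | 1 | 0 | 0 || 0 | 0
1 | 0 | 1 | 1 || 0 | 0
1 | 0 | 1 | 0 || 0 | 0
1 | 0 | 0 | 1 || 0 | 0
1 | 0 | 0 | 0 || 0 | 0
0 | 1 | 1 | 1 || 1 | 0
0 | 1 | 1 | 0 || 1 | 0
0 | 1 | 0 | 1 || 0 | 0
0 | 1 | 0 | 0 || 0 | 0
0 | 0 | 1 | 1 || 0 | 1
0 | 0 | 1 | 0 || 1 | 0
0 | 0 | 0 | 1 || 1 | 1
0 | 0 | 0 | 0 || 0 | 0
The columns differ at x=0, y=1, z=1, w=1 (φ=1, ψ=0), so they are not equivalent.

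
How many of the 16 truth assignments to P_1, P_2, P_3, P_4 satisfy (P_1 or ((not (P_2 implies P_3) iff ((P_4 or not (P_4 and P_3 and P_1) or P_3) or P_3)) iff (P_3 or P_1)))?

P_1 | P_2 | P_3 | P_4 | (P_2 implies P_3) | not (P_2 implies P_3) | (P_4 and P_3 and P_1) | not (P_4 and P_3 and P_1) | (P_3 or P_1) | φ
--- | --- | --- | --- | ----------------- | --------------------- | --------------------- | ------------------------- | ------------ | -
 T  |  T  |  T  |  T  |         T         |           F           |           T           |             F             |      T       | T
 T  |  T  |  T  |  F  |         T         |           F           |           F           |             T             |      T       | T
 T  |  T  |  F  |  T  |         F         |           T           |           F           |             T             |      T       | T
 T  |  T  |  F  |  F  |         F         |           T           |           F           |             T             |      T       | T
 T  |  F  |  T  |  T  |         T         |           F           |           T           |             F             |      T       | T
 T  |  F  |  T  |  F  |         T         |           F           |           F           |             T             |      T       | T
 T  |  F  |  F  |  T  |         T         |           F           |           F           |             T             |      T       | T
 T  |  F  |  F  |  F  |         T         |           F           |           F           |             T             |      T       | T
 F  |  T  |  T  |  T  |         T         |           F           |           F           |             T             |      T       | F
 F  |  T  |  T  |  F  |         T         |           F           |           F           |             T             |      T       | F
 F  |  T  |  F  |  T  |         F         |           T           |           F           |             T             |      F       | F
 F  |  T  |  F  |  F  |         F         |           T           |           F           |             T             |      F       | F
 F  |  F  |  T  |  T  |         T         |           F           |           F           |             T             |      T       | F
 F  |  F  |  T  |  F  |         T         |           F           |           F           |             T             |      T       | F
 F  |  F  |  F  |  T  |         T         |           F           |           F           |             T             |      F       | T
 F  |  F  |  F  |  F  |         T         |           F           |           F           |             T             |      F       | T
The formula is true on 10 of the 16 rows.

10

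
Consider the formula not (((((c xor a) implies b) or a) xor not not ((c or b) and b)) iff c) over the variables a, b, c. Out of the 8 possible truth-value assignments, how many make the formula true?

a | b | c || φ
F | F | F || T
F | F | T || T
F | T | F || F
F | T | T || T
T | F | F || T
T | F | T || F
T | T | F || F
T | T | T || T
The formula is true on 5 of the 8 rows.

5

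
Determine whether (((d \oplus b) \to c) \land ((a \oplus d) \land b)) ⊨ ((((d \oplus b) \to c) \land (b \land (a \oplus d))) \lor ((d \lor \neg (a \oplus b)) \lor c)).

yes

a  b  c  d  |  φ  ψ
F  F  F  F  |  F  T
F  F  F  T  |  F  T
F  F  T  F  |  F  T
F  F  T  T  |  F  T
F  T  F  F  |  F  F
F  T  F  T  |  T  T
F  T  T  F  |  F  T
F  T  T  T  |  T  T
T  F  F  F  |  F  F
T  F  F  T  |  F  T
T  F  T  F  |  F  T
T  F  T  T  |  F  T
T  T  F  F  |  F  T
T  T  F  T  |  F  T
T  T  T  F  |  T  T
T  T  T  T  |  F  T
In every row where φ is true, ψ is also true, so φ ⊨ ψ.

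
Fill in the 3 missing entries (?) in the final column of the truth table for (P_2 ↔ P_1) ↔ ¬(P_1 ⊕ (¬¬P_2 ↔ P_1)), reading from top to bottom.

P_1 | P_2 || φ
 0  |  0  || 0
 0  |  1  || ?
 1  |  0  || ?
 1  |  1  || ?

0, 1, 1

Row P_1=0, P_2=1: (P_2 ↔ P_1) = 0, ¬(P_1 ⊕ (¬¬P_2 ↔ P_1)) = 1, so the formula = 0.
Row P_1=1, P_2=0: (P_2 ↔ P_1) = 0, ¬(P_1 ⊕ (¬¬P_2 ↔ P_1)) = 0, so the formula = 1.
Row P_1=1, P_2=1: (P_2 ↔ P_1) = 1, ¬(P_1 ⊕ (¬¬P_2 ↔ P_1)) = 1, so the formula = 1.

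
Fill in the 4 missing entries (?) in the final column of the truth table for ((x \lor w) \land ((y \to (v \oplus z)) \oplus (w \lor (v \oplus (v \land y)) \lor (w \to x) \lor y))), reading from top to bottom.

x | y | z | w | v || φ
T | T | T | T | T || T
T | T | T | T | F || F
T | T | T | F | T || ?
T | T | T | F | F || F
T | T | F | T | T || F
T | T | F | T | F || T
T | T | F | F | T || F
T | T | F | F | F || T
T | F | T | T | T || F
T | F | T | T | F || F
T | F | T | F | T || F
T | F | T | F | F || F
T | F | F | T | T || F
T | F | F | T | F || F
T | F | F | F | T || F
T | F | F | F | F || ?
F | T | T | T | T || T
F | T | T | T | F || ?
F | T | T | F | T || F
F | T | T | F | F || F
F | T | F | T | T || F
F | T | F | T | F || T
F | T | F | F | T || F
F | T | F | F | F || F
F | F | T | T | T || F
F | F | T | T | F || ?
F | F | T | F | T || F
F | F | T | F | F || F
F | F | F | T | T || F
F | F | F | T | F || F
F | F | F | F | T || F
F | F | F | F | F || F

Row x=T, y=T, z=T, w=F, v=T: (x \lor w) = T, ((y \to (v \oplus z)) \oplus (w \lor (v \oplus (v \land y)) \lor (w \to x) \lor y)) = T, so the formula = T.
Row x=T, y=F, z=F, w=F, v=F: (x \lor w) = T, ((y \to (v \oplus z)) \oplus (w \lor (v \oplus (v \land y)) \lor (w \to x) \lor y)) = F, so the formula = F.
Row x=F, y=T, z=T, w=T, v=F: (x \lor w) = T, ((y \to (v \oplus z)) \oplus (w \lor (v \oplus (v \land y)) \lor (w \to x) \lor y)) = F, so the formula = F.
Row x=F, y=F, z=T, w=T, v=F: (x \lor w) = T, ((y \to (v \oplus z)) \oplus (w \lor (v \oplus (v \land y)) \lor (w \to x) \lor y)) = F, so the formula = F.

T, F, F, F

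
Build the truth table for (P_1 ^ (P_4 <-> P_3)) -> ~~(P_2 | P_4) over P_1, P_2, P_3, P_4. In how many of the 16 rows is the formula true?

14

 P_1    P_2    P_3    P_4      (P_4 <-> P_3)  (P_1 ^ (P_4 <-> P_3))  (P_2 | P_4)  ~(P_2 | P_4)  ~~(P_2 | P_4)    φ  
False  False  False  False          True               True             False         True          False      False
False  False  False   True         False              False              True        False           True       True
False  False   True  False         False              False             False         True          False       True
False  False   True   True          True               True              True        False           True       True
False   True  False  False          True               True              True        False           True       True
False   True  False   True         False              False              True        False           True       True
False   True   True  False         False              False              True        False           True       True
False   True   True   True          True               True              True        False           True       True
 True  False  False  False          True              False             False         True          False       True
 True  False  False   True         False               True              True        False           True       True
 True  False   True  False         False               True             False         True          False      False
 True  False   True   True          True              False              True        False           True       True
 True   True  False  False          True              False              True        False           True       True
 True   True  False   True         False               True              True        False           True       True
 True   True   True  False         False               True              True        False           True       True
 True   True   True   True          True              False              True        False           True       True
The formula is true on 14 of the 16 rows.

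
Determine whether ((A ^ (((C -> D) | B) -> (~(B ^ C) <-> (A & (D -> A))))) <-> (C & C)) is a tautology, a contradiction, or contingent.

A  B  C  D     (C -> D)  ((C -> D) | B)  (B ^ C)  ~(B ^ C)  (D -> A)  (A & (D -> A))  (C & C)  φ
1  1  1  1        1            1            0        1         1            1            1     0
1  1  1  0        0            1            0        1         1            1            1     0
1  1  0  1        1            1            1        0         1            1            0     0
1  1  0  0        1            1            1        0         1            1            0     0
1  0  1  1        1            1            1        0         1            1            1     1
1  0  1  0        0            0            1        0         1            1            1     0
1  0  0  1        1            1            0        1         1            1            0     1
1  0  0  0        1            1            0        1         1            1            0     1
0  1  1  1        1            1            0        1         0            0            1     0
0  1  1  0        0            1            0        1         1            0            1     0
0  1  0  1        1            1            1        0         0            0            0     0
0  1  0  0        1            1            1        0         1            0            0     0
0  0  1  1        1            1            1        0         0            0            1     1
0  0  1  0        0            0            1        0         1            0            1     1
0  0  0  1        1            1            0        1         0            0            0     1
0  0  0  0        1            1            0        1         1            0            0     1
7 of 16 rows are 1, so the formula is contingent.

contingent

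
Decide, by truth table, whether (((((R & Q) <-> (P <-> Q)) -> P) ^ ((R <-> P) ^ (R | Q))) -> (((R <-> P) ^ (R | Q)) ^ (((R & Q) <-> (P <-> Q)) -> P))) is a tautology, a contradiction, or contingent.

P  Q  R     (R & Q)  (P <-> Q)  ((R & Q) <-> (P <-> Q))  (R <-> P)  (R | Q)  ((R <-> P) ^ (R | Q))  φ
0  0  0        0         1                 0                 1         0               1            1
0  0  1        0         1                 0                 0         1               1            1
0  1  0        0         0                 1                 1         1               0            1
0  1  1        1         0                 0                 0         1               1            1
1  0  0        0         0                 1                 0         0               0            1
1  0  1        0         0                 1                 1         1               0            1
1  1  0        0         1                 0                 0         1               1            1
1  1  1        1         1                 1                 1         1               0            1
Every row is 1, so the formula is a tautology.

tautology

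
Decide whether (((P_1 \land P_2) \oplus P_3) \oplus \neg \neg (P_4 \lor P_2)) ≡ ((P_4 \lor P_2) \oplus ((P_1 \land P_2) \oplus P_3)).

equivalent

P_1  P_2  P_3  P_4  |  φ  ψ
 F    F    F    F   |  F  F
 F    F    F    T   |  T  T
 F    F    T    F   |  T  T
 F    F    T    T   |  F  F
 F    T    F    F   |  T  T
 F    T    F    T   |  T  T
 F    T    T    F   |  F  F
 F    T    T    T   |  F  F
 T    F    F    F   |  F  F
 T    F    F    T   |  T  T
 T    F    T    F   |  T  T
 T    F    T    T   |  F  F
 T    T    F    F   |  F  F
 T    T    F    T   |  F  F
 T    T    T    F   |  T  T
 T    T    T    T   |  T  T
The columns for φ and ψ agree on every row, so they are logically equivalent.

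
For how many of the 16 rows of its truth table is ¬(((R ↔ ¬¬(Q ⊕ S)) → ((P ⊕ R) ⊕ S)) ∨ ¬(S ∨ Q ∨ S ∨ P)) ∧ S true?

2

P  Q  R  S  |  φ
T  T  T  T  |  F
T  T  T  F  |  F
T  T  F  T  |  T
T  T  F  F  |  F
T  F  T  T  |  F
T  F  T  F  |  F
T  F  F  T  |  F
T  F  F  F  |  F
F  T  T  T  |  F
F  T  T  F  |  F
F  T  F  T  |  F
F  T  F  F  |  F
F  F  T  T  |  T
F  F  T  F  |  F
F  F  F  T  |  F
F  F  F  F  |  F
The formula is true on 2 of the 16 rows.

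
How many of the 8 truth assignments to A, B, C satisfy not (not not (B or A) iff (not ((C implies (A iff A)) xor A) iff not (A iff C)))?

A | B | C | φ
- | - | - | -
T | T | T | T
T | T | F | F
T | F | T | T
T | F | F | F
F | T | T | T
F | T | F | F
F | F | T | F
F | F | F | T
The formula is true on 4 of the 8 rows.

4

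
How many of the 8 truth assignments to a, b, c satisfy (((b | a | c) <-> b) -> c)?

  a      b      c       (b | a | c)  ((b | a | c) <-> b)  (((b | a | c) <-> b) -> c)
 True   True   True         True             True                    True           
 True   True  False         True             True                   False           
 True  False   True         True            False                    True           
 True  False  False         True            False                    True           
False   True   True         True             True                    True           
False   True  False         True             True                   False           
False  False   True         True            False                    True           
False  False  False        False             True                   False           
The formula is true on 5 of the 8 rows.

5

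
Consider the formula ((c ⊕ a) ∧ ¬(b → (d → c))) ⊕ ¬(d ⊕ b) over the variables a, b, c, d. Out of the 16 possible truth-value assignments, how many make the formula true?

  a   |   b   |   c   |   d   |   φ  
----- | ----- | ----- | ----- | -----
 True |  True |  True |  True |  True
 True |  True |  True | False | False
 True |  True | False |  True | False
 True |  True | False | False | False
 True | False |  True |  True | False
 True | False |  True | False |  True
 True | False | False |  True | False
 True | False | False | False |  True
False |  True |  True |  True |  True
False |  True |  True | False | False
False |  True | False |  True |  True
False |  True | False | False | False
False | False |  True |  True | False
False | False |  True | False |  True
False | False | False |  True | False
False | False | False | False |  True
The formula is true on 7 of the 16 rows.

7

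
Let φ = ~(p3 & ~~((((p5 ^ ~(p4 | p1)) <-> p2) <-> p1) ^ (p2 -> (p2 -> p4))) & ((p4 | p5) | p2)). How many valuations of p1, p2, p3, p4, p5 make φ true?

p1 | p2 | p3 | p4 | p5 || φ
T  | T  | T  | T  | T  || T
T  | T  | T  | T  | F  || F
T  | T  | T  | F  | T  || F
T  | T  | T  | F  | F  || T
T  | T  | F  | T  | T  || T
T  | T  | F  | T  | F  || T
T  | T  | F  | F  | T  || T
T  | T  | F  | F  | F  || T
T  | F  | T  | T  | T  || F
T  | F  | T  | T  | F  || T
T  | F  | T  | F  | T  || F
T  | F  | T  | F  | F  || T
T  | F  | F  | T  | T  || T
T  | F  | F  | T  | F  || T
T  | F  | F  | F  | T  || T
T  | F  | F  | F  | F  || T
F  | T  | T  | T  | T  || F
F  | T  | T  | T  | F  || T
F  | T  | T  | F  | T  || F
F  | T  | T  | F  | F  || T
F  | T  | F  | T  | T  || T
F  | T  | F  | T  | F  || T
F  | T  | F  | F  | T  || T
F  | T  | F  | F  | F  || T
F  | F  | T  | T  | T  || T
F  | F  | T  | T  | F  || F
F  | F  | T  | F  | T  || F
F  | F  | T  | F  | F  || T
F  | F  | F  | T  | T  || T
F  | F  | F  | T  | F  || T
F  | F  | F  | F  | T  || T
F  | F  | F  | F  | F  || T
The formula is true on 24 of the 32 rows.

24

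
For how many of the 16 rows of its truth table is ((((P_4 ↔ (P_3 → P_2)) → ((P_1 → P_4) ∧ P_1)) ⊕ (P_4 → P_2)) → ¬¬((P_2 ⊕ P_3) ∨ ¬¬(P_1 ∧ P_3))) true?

P_1 | P_2 | P_3 | P_4 || (P_3 → P_2) | (P_4 ↔ (P_3 → P_2)) | (P_1 → P_4) | ((P_1 → P_4) ∧ P_1) | (P_4 → P_2) | (P_2 ⊕ P_3) | (P_1 ∧ P_3) | ¬(P_1 ∧ P_3) | ¬¬(P_1 ∧ P_3) | φ
 F  |  F  |  F  |  F  ||      T      |          F          |      T      |          F          |      T      |      F      |      F      |      T       |       F       | T
 F  |  F  |  F  |  T  ||      T      |          T          |      T      |          F          |      F      |      F      |      F      |      T       |       F       | T
 F  |  F  |  T  |  F  ||      F      |          T          |      T      |          F          |      T      |      T      |      F      |      T       |       F       | T
 F  |  F  |  T  |  T  ||      F      |          F          |      T      |          F          |      F      |      T      |      F      |      T       |       F       | T
 F  |  T  |  F  |  F  ||      T      |          F          |      T      |          F          |      T      |      T      |      F      |      T       |       F       | T
 F  |  T  |  F  |  T  ||      T      |          T          |      T      |          F          |      T      |      T      |      F      |      T       |       F       | T
 F  |  T  |  T  |  F  ||      T      |          F          |      T      |          F          |      T      |      F      |      F      |      T       |       F       | T
 F  |  T  |  T  |  T  ||      T      |          T          |      T      |          F          |      T      |      F      |      F      |      T       |       F       | F
 T  |  F  |  F  |  F  ||      T      |          F          |      F      |          F          |      T      |      F      |      F      |      T       |       F       | T
 T  |  F  |  F  |  T  ||      T      |          T          |      T      |          T          |      F      |      F      |      F      |      T       |       F       | F
 T  |  F  |  T  |  F  ||      F      |          T          |      F      |          F          |      T      |      T      |      T      |      F       |       T       | T
 T  |  F  |  T  |  T  ||      F      |          F          |      T      |          T          |      F      |      T      |      T      |      F       |       T       | T
 T  |  T  |  F  |  F  ||      T      |          F          |      F      |          F          |      T      |      T      |      F      |      T       |       F       | T
 T  |  T  |  F  |  T  ||      T      |          T          |      T      |          T          |      T      |      T      |      F      |      T       |       F       | T
 T  |  T  |  T  |  F  ||      T      |          F          |      F      |          F          |      T      |      F      |      T      |      F       |       T       | T
 T  |  T  |  T  |  T  ||      T      |          T          |      T      |          T          |      T      |      F      |      T      |      F       |       T       | T
The formula is true on 14 of the 16 rows.

14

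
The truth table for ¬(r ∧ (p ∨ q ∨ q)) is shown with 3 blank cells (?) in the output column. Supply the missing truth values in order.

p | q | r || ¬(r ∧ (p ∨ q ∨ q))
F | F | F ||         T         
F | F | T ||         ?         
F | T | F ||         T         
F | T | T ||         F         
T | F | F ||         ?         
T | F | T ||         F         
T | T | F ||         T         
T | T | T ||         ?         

T, T, F

Row p=F, q=F, r=T: (p ∨ q ∨ q) = F, (r ∧ (p ∨ q ∨ q)) = F, so ¬(r ∧ (p ∨ q ∨ q)) = T.
Row p=T, q=F, r=F: (p ∨ q ∨ q) = T, (r ∧ (p ∨ q ∨ q)) = F, so ¬(r ∧ (p ∨ q ∨ q)) = T.
Row p=T, q=T, r=T: (p ∨ q ∨ q) = T, (r ∧ (p ∨ q ∨ q)) = T, so ¬(r ∧ (p ∨ q ∨ q)) = F.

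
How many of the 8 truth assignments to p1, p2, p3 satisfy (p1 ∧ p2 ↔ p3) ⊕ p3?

6

p1 | p2 | p3 | (((p1 ∧ p2) ↔ p3) ⊕ p3)
-- | -- | -- | -----------------------
T  | T  | T  |            F           
T  | T  | F  |            F           
T  | F  | T  |            T           
T  | F  | F  |            T           
F  | T  | T  |            T           
F  | T  | F  |            T           
F  | F  | T  |            T           
F  | F  | F  |            T           
The formula is true on 6 of the 8 rows.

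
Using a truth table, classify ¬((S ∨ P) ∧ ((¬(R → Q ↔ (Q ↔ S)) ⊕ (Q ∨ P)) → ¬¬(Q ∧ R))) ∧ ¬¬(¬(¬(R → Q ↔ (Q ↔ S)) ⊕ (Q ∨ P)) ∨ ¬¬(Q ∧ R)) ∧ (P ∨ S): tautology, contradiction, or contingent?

P | Q | R | S | (S ∨ P) | (R → Q) | (Q ↔ S) | ((R → Q) ↔ (Q ↔ S)) | ¬((R → Q) ↔ (Q ↔ S)) | (Q ∨ P) | (Q ∧ R) | ¬(Q ∧ R) | ¬¬(Q ∧ R) | (P ∨ S) | φ
- | - | - | - | ------- | ------- | ------- | ------------------- | -------------------- | ------- | ------- | -------- | --------- | ------- | -
T | T | T | T |    T    |    T    |    T    |          T          |          F           |    T    |    T    |    F     |     T     |    T    | F
T | T | T | F |    T    |    T    |    F    |          F          |          T           |    T    |    T    |    F     |     T     |    T    | F
T | T | F | T |    T    |    T    |    T    |          T          |          F           |    T    |    F    |    T     |     F     |    T    | F
T | T | F | F |    T    |    T    |    F    |          F          |          T           |    T    |    F    |    T     |     F     |    T    | F
T | F | T | T |    T    |    F    |    F    |          T          |          F           |    T    |    F    |    T     |     F     |    T    | F
T | F | T | F |    T    |    F    |    T    |          F          |          T           |    T    |    F    |    T     |     F     |    T    | F
T | F | F | T |    T    |    T    |    F    |          F          |          T           |    T    |    F    |    T     |     F     |    T    | F
T | F | F | F |    T    |    T    |    T    |          T          |          F           |    T    |    F    |    T     |     F     |    T    | F
F | T | T | T |    T    |    T    |    T    |          T          |          F           |    T    |    T    |    F     |     T     |    T    | F
F | T | T | F |    F    |    T    |    F    |          F          |          T           |    T    |    T    |    F     |     T     |    F    | F
F | T | F | T |    T    |    T    |    T    |          T          |          F           |    T    |    F    |    T     |     F     |    T    | F
F | T | F | F |    F    |    T    |    F    |          F          |          T           |    T    |    F    |    T     |     F     |    F    | F
F | F | T | T |    T    |    F    |    F    |          T          |          F           |    F    |    F    |    T     |     F     |    T    | F
F | F | T | F |    F    |    F    |    T    |          F          |          T           |    F    |    F    |    T     |     F     |    F    | F
F | F | F | T |    T    |    T    |    F    |          F          |          T           |    F    |    F    |    T     |     F     |    T    | F
F | F | F | F |    F    |    T    |    T    |          T          |          F           |    F    |    F    |    T     |     F     |    F    | F
Every row is F, so the formula is a contradiction.

contradiction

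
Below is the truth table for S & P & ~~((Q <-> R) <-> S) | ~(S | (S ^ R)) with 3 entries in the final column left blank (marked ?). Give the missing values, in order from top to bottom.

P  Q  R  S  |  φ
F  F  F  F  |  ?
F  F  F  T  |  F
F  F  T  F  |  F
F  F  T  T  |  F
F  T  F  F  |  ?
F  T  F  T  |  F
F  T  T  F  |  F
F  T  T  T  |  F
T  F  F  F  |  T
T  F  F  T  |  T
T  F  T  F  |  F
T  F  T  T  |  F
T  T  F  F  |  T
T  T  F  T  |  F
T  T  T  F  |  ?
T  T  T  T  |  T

Row P=F, Q=F, R=F, S=F: (S & P & ~~((Q <-> R) <-> S)) = F, ~(S | (S ^ R)) = T, so the formula = T.
Row P=F, Q=T, R=F, S=F: (S & P & ~~((Q <-> R) <-> S)) = F, ~(S | (S ^ R)) = T, so the formula = T.
Row P=T, Q=T, R=T, S=F: (S & P & ~~((Q <-> R) <-> S)) = F, ~(S | (S ^ R)) = F, so the formula = F.

T, T, F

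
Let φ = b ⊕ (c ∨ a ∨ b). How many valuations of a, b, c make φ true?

3

a | b | c | (a ∨ b) | (c ∨ (a ∨ b)) | (b ⊕ (c ∨ (a ∨ b)))
- | - | - | ------- | ------------- | -------------------
F | F | F |    F    |       F       |          F         
F | F | T |    F    |       T       |          T         
F | T | F |    T    |       T       |          F         
F | T | T |    T    |       T       |          F         
T | F | F |    T    |       T       |          T         
T | F | T |    T    |       T       |          T         
T | T | F |    T    |       T       |          F         
T | T | T |    T    |       T       |          F         
The formula is true on 3 of the 8 rows.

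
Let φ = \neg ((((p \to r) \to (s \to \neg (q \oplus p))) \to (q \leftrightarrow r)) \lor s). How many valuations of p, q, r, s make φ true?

p | q | r | s || (p \to r) | (q \oplus p) | \neg (q \oplus p) | (s \to \neg (q \oplus p)) | (q \leftrightarrow r) | φ
F | F | F | F ||     T     |      F       |         T         |             T             |           T           | F
F | F | F | T ||     T     |      F       |         T         |             T             |           T           | F
F | F | T | F ||     T     |      F       |         T         |             T             |           F           | T
F | F | T | T ||     T     |      F       |         T         |             T             |           F           | F
F | T | F | F ||     T     |      T       |         F         |             T             |           F           | T
F | T | F | T ||     T     |      T       |         F         |             F             |           F           | F
F | T | T | F ||     T     |      T       |         F         |             T             |           T           | F
F | T | T | T ||     T     |      T       |         F         |             F             |           T           | F
T | F | F | F ||     F     |      T       |         F         |             T             |           T           | F
T | F | F | T ||     F     |      T       |         F         |             F             |           T           | F
T | F | T | F ||     T     |      T       |         F         |             T             |           F           | T
T | F | T | T ||     T     |      T       |         F         |             F             |           F           | F
T | T | F | F ||     F     |      F       |         T         |             T             |           F           | T
T | T | F | T ||     F     |      F       |         T         |             T             |           F           | F
T | T | T | F ||     T     |      F       |         T         |             T             |           T           | F
T | T | T | T ||     T     |      F       |         T         |             T             |           T           | F
The formula is true on 4 of the 16 rows.

4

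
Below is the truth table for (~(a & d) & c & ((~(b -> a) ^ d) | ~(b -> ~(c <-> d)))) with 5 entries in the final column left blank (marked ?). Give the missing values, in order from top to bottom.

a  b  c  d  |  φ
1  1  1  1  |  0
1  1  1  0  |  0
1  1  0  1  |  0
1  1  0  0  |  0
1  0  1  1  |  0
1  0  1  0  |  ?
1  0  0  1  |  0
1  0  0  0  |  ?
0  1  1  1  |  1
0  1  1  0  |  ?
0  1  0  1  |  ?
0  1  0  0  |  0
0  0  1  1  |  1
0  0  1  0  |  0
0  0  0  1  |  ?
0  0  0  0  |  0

0, 0, 1, 0, 0

Row a=1, b=0, c=1, d=0: ~(a & d) = 1, ((~(b -> a) ^ d) | ~(b -> ~(c <-> d))) = 0, so the formula = 0.
Row a=1, b=0, c=0, d=0: ~(a & d) = 1, ((~(b -> a) ^ d) | ~(b -> ~(c <-> d))) = 0, so the formula = 0.
Row a=0, b=1, c=1, d=0: ~(a & d) = 1, ((~(b -> a) ^ d) | ~(b -> ~(c <-> d))) = 1, so the formula = 1.
Row a=0, b=1, c=0, d=1: ~(a & d) = 1, ((~(b -> a) ^ d) | ~(b -> ~(c <-> d))) = 0, so the formula = 0.
Row a=0, b=0, c=0, d=1: ~(a & d) = 1, ((~(b -> a) ^ d) | ~(b -> ~(c <-> d))) = 1, so the formula = 0.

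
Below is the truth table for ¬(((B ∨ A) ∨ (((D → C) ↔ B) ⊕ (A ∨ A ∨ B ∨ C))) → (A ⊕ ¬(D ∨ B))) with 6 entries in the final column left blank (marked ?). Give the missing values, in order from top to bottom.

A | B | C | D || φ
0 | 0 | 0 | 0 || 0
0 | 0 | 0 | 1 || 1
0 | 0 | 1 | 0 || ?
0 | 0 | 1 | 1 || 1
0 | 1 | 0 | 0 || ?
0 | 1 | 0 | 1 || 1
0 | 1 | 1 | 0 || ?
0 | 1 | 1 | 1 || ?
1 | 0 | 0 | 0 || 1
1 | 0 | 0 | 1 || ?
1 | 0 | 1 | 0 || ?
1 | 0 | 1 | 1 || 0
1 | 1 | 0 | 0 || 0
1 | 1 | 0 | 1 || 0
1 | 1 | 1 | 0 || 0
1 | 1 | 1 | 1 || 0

Row A=0, B=0, C=1, D=0: ((B ∨ A) ∨ (((D → C) ↔ B) ⊕ (A ∨ A ∨ B ∨ C))) = 1, (A ⊕ ¬(D ∨ B)) = 1, (((B ∨ A) ∨ (((D → C) ↔ B) ⊕ (A ∨ A ∨ B ∨ C))) → (A ⊕ ¬(D ∨ B))) = 1, so the formula = 0.
Row A=0, B=1, C=0, D=0: ((B ∨ A) ∨ (((D → C) ↔ B) ⊕ (A ∨ A ∨ B ∨ C))) = 1, (A ⊕ ¬(D ∨ B)) = 0, (((B ∨ A) ∨ (((D → C) ↔ B) ⊕ (A ∨ A ∨ B ∨ C))) → (A ⊕ ¬(D ∨ B))) = 0, so the formula = 1.
Row A=0, B=1, C=1, D=0: ((B ∨ A) ∨ (((D → C) ↔ B) ⊕ (A ∨ A ∨ B ∨ C))) = 1, (A ⊕ ¬(D ∨ B)) = 0, (((B ∨ A) ∨ (((D → C) ↔ B) ⊕ (A ∨ A ∨ B ∨ C))) → (A ⊕ ¬(D ∨ B))) = 0, so the formula = 1.
Row A=0, B=1, C=1, D=1: ((B ∨ A) ∨ (((D → C) ↔ B) ⊕ (A ∨ A ∨ B ∨ C))) = 1, (A ⊕ ¬(D ∨ B)) = 0, (((B ∨ A) ∨ (((D → C) ↔ B) ⊕ (A ∨ A ∨ B ∨ C))) → (A ⊕ ¬(D ∨ B))) = 0, so the formula = 1.
Row A=1, B=0, C=0, D=1: ((B ∨ A) ∨ (((D → C) ↔ B) ⊕ (A ∨ A ∨ B ∨ C))) = 1, (A ⊕ ¬(D ∨ B)) = 1, (((B ∨ A) ∨ (((D → C) ↔ B) ⊕ (A ∨ A ∨ B ∨ C))) → (A ⊕ ¬(D ∨ B))) = 1, so the formula = 0.
Row A=1, B=0, C=1, D=0: ((B ∨ A) ∨ (((D → C) ↔ B) ⊕ (A ∨ A ∨ B ∨ C))) = 1, (A ⊕ ¬(D ∨ B)) = 0, (((B ∨ A) ∨ (((D → C) ↔ B) ⊕ (A ∨ A ∨ B ∨ C))) → (A ⊕ ¬(D ∨ B))) = 0, so the formula = 1.

0, 1, 1, 1, 0, 1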